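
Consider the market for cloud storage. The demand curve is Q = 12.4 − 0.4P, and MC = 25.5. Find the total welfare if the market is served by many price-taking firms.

Inverting demand: P = 31 − 2.5Q.
Perfect competition: P = MC = 25.5, so 31 − 2.5Q = 25.5 and Q = 2.2.
CS = ½·(31 − 25.5)·2.2 = 6.05; PS = (25.5 − 25.5)·2.2 = 0; TS = 6.05.

TS = 6.05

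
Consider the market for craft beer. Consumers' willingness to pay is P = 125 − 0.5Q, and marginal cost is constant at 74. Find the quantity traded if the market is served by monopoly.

Q = 51

Monopoly sets MR = MC: 125 − Q = 74 ⇒ Q = 51, P = 125 − 0.5·51 = 99.5.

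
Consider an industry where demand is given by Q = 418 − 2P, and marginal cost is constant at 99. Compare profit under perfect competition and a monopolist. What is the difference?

Inverting demand: P = 209 − 0.5Q.
Under competition P = MC = 99, so Q = (209 − 99)/0.5 = 220.
Profit = (99 − 99)·220 = 0.
Monopoly sets MR = MC: 209 − Q = 99 ⇒ Q = 110, P = 209 − 0.5·110 = 154.
Profit = (154 − 99)·110 = 6050.
Change in profit: 6050 − 0 = 6050.

π rises by 6050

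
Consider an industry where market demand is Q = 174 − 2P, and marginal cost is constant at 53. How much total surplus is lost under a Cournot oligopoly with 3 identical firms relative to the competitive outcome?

DWL = 72.25

Inverting demand: P = 87 − 0.5Q.
Under competition P = MC = 53, so Q = (87 − 53)/0.5 = 68.
With 3 symmetric Cournot firms, each firm's FOC gives 87 − 2q = 53, so q = 17, Q = 3·17 = 51, and P = 61.5.
DWL is the triangle between Q = 51 and Q = 68: ½·(68 − 51)·(61.5 − 53) = 72.25.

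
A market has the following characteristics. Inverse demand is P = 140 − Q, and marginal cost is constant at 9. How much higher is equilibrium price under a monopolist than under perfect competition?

Perfect competition: P = MC = 9, so 140 − Q = 9 and Q = 131.
The monopolist equates marginal revenue to marginal cost: 140 − 2Q = 9, so Q = 65.5. From demand, P = 74.5.
Change in equilibrium price: 74.5 − 9 = 65.5.

Equilibrium price rises by 65.5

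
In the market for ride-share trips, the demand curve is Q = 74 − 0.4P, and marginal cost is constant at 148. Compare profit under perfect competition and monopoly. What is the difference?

Inverting demand: P = 185 − 2.5Q.
Under competition P = MC = 148, so Q = (185 − 148)/2.5 = 14.8.
Profit = (148 − 148)·14.8 = 0.
The monopolist equates marginal revenue to marginal cost: 185 − 5Q = 148, so Q = 7.4. From demand, P = 166.5.
Profit = (166.5 − 148)·7.4 = 136.9.
Change in profit: 136.9 − 0 = 136.9.

π rises by 136.9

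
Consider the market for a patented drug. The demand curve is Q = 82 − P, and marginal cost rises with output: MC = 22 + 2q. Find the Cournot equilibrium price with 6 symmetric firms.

P = 42

Inverting demand: P = 82 − Q.
With 6 symmetric Cournot firms, each firm's FOC gives 82 − 7q = 22 + 2q, so q = 20/3, Q = 6·20/3 = 40, and P = 42.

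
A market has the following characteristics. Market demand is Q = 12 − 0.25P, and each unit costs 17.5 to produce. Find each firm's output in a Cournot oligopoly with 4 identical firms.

q_i = 1.525

Inverting demand: P = 48 − 4Q.
In a 4-firm Cournot equilibrium, symmetry and the first-order condition give q = (48 − 17.5)/(20) = 1.525. So Q = 6.1 and P = 23.6.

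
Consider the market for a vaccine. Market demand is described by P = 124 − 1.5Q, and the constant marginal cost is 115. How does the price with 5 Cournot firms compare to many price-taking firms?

In a 5-firm Cournot equilibrium, symmetry and the first-order condition give q = (124 − 115)/(9) = 1. So Q = 5 and P = 116.5.
Competitive firms price at marginal cost: P = 115, giving Q = 6.

Cournot: P = 116.5; Competition: P = 115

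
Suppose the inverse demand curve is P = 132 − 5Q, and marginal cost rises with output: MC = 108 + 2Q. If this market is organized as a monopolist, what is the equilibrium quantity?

Monopoly sets MR = MC: 132 − 10Q = 108 + 2Q ⇒ Q = 2, P = 132 − 5·2 = 122.

Q = 2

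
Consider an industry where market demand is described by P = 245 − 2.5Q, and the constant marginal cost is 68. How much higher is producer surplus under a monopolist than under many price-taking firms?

PS rises by 3132.9

Perfect competition: P = MC = 68, so 245 − 2.5Q = 68 and Q = 70.8.
PS = (68 − 68)·70.8 = 0.
A monopolist chooses Q where MR = MC. MR = 245 − 5Q; setting this equal to 68 gives Q = 35.4 and P = 156.5.
PS = (156.5 − 68)·35.4 = 3132.9.
Change in producer surplus: 3132.9 − 0 = 3132.9.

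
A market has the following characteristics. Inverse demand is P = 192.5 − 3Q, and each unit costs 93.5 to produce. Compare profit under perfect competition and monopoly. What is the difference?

π rises by 816.75

Competitive firms price at marginal cost: P = 93.5, giving Q = 33.
Profit = (93.5 − 93.5)·33 = 0.
A monopolist chooses Q where MR = MC. MR = 192.5 − 6Q; setting this equal to 93.5 gives Q = 16.5 and P = 143.
Profit = (143 − 93.5)·16.5 = 816.75.
Change in profit: 816.75 − 0 = 816.75.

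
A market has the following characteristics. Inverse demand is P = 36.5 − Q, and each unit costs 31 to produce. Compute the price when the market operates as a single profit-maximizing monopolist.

The monopolist equates marginal revenue to marginal cost: 36.5 − 2Q = 31, so Q = 2.75. From demand, P = 33.75.

P = 33.75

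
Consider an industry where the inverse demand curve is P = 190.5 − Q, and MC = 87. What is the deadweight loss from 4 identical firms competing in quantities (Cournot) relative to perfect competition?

DWL = 214.245

Under competition P = MC = 87, so Q = (190.5 − 87)/1 = 103.5.
With 4 symmetric Cournot firms, each firm's FOC gives 190.5 − 5q = 87, so q = 20.7, Q = 4·20.7 = 82.8, and P = 107.7.
DWL is the triangle between Q = 82.8 and Q = 103.5: ½·(103.5 − 82.8)·(107.7 − 87) = 214.245.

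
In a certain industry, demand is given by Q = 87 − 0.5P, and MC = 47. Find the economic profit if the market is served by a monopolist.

Inverting demand: P = 174 − 2Q.
Monopoly sets MR = MC: 174 − 4Q = 47 ⇒ Q = 31.75, P = 174 − 2·31.75 = 110.5.
Profit = (110.5 − 47)·31.75 = 2016.125.

Profit = 2016.125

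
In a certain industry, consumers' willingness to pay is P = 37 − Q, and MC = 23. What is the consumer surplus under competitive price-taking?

CS = 98

Under competition P = MC = 23, so Q = (37 − 23)/1 = 14.
CS = ½·(37 − 23)·14 = 98.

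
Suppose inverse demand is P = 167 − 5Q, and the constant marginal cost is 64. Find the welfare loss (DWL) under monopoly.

Perfect competition: P = MC = 64, so 167 − 5Q = 64 and Q = 20.6.
The monopolist equates marginal revenue to marginal cost: 167 − 10Q = 64, so Q = 10.3. From demand, P = 115.5.
DWL is the triangle between Q = 10.3 and Q = 20.6: ½·(20.6 − 10.3)·(115.5 − 64) = 265.225.

DWL = 265.225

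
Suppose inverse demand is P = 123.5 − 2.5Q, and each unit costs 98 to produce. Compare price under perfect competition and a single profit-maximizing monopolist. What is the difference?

P rises by 12.75

Competitive firms price at marginal cost: P = 98, giving Q = 10.2.
The monopolist equates marginal revenue to marginal cost: 123.5 − 5Q = 98, so Q = 5.1. From demand, P = 110.75.
Change in price: 110.75 − 98 = 12.75.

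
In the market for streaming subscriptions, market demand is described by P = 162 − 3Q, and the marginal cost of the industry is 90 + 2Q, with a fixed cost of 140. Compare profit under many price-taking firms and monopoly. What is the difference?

Competitive equilibrium sets price equal to marginal cost: 162 − 3Q = 90 + 2Q, so Q = 14.4 and P = 118.8.
Profit = 118.8·14.4 − (90·14.4 + ½·2·14.4²) − 140 = 67.36.
The monopolist equates marginal revenue to marginal cost: 162 − 6Q = 90 + 2Q, so Q = 9. From demand, P = 135.
Profit = 135·9 − (90·9 + ½·2·9²) − 140 = 184.
Change in profit: 184 − 67.36 = 116.64.

Profit rises by 116.64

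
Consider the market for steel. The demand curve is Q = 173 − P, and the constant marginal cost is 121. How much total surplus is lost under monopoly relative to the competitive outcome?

DWL = 338

Inverting demand: P = 173 − Q.
Competitive firms price at marginal cost: P = 121, giving Q = 52.
The monopolist equates marginal revenue to marginal cost: 173 − 2Q = 121, so Q = 26. From demand, P = 147.
DWL is the triangle between Q = 26 and Q = 52: ½·(52 − 26)·(147 − 121) = 338.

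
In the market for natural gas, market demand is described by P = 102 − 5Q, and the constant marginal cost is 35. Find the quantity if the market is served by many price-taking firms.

Competitive firms price at marginal cost: P = 35, giving Q = 13.4.

Q = 13.4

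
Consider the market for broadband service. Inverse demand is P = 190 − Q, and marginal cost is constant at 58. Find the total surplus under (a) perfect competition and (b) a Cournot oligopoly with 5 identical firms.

Competition: TS = 8712; Cournot: TS = 8470

Under competition P = MC = 58, so Q = (190 − 58)/1 = 132.
CS = ½·(190 − 58)·132 = 8712; PS = (58 − 58)·132 = 0; TS = 8712.
In a 5-firm Cournot equilibrium, symmetry and the first-order condition give q = (190 − 58)/(6) = 22. So Q = 110 and P = 80.
CS = ½·(190 − 80)·110 = 6050; PS = (80 − 58)·110 = 2420; TS = 8470.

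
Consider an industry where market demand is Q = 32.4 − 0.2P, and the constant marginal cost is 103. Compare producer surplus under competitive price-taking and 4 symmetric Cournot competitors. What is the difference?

PS rises by 111.392

Inverting demand: P = 162 − 5Q.
Competitive firms price at marginal cost: P = 103, giving Q = 11.8.
PS = (103 − 103)·11.8 = 0.
With 4 symmetric Cournot firms, each firm's FOC gives 162 − 25q = 103, so q = 2.36, Q = 4·2.36 = 9.44, and P = 114.8.
PS = (114.8 − 103)·9.44 = 111.392.
Change in producer surplus: 111.392 − 0 = 111.392.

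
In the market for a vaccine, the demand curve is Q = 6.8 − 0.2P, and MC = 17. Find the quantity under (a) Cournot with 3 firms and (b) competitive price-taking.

Cournot: Q = 2.55; Competition: Q = 3.4

Inverting demand: P = 34 − 5Q.
With 3 symmetric Cournot firms, each firm's FOC gives 34 − 20q = 17, so q = 0.85, Q = 3·0.85 = 2.55, and P = 21.25.
Under competition P = MC = 17, so Q = (34 − 17)/5 = 3.4.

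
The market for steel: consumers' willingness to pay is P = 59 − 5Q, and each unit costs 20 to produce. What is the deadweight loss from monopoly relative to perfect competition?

Competitive firms price at marginal cost: P = 20, giving Q = 7.8.
Monopoly sets MR = MC: 59 − 10Q = 20 ⇒ Q = 3.9, P = 59 − 5·3.9 = 39.5.
DWL is the triangle between Q = 3.9 and Q = 7.8: ½·(7.8 − 3.9)·(39.5 − 20) = 38.025.

DWL = 38.025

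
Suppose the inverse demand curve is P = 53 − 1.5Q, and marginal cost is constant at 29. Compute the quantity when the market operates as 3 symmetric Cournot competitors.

Q = 12

Cournot with 3 identical firms: the symmetric best-response condition is 53 − 6q = 29. Each firm produces q = 4, total output Q = 12, price P = 35.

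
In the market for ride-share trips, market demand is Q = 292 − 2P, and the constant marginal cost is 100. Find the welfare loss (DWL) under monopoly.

Inverting demand: P = 146 − 0.5Q.
Perfect competition: P = MC = 100, so 146 − 0.5Q = 100 and Q = 92.
Monopoly sets MR = MC: 146 − Q = 100 ⇒ Q = 46, P = 146 − 0.5·46 = 123.
DWL is the triangle between Q = 46 and Q = 92: ½·(92 − 46)·(123 − 100) = 529.

DWL = 529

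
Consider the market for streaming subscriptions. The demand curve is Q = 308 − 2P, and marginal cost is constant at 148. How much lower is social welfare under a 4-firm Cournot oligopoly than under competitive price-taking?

Social welfare falls by 1.44

Inverting demand: P = 154 − 0.5Q.
Competitive firms price at marginal cost: P = 148, giving Q = 12.
CS = ½·(154 − 148)·12 = 36; PS = (148 − 148)·12 = 0; TS = 36.
Cournot with 4 identical firms: the symmetric best-response condition is 154 − 2.5q = 148. Each firm produces q = 2.4, total output Q = 9.6, price P = 149.2.
CS = ½·(154 − 149.2)·9.6 = 23.04; PS = (149.2 − 148)·9.6 = 11.52; TS = 34.56.
Change in social welfare: 34.56 − 36 = −1.44.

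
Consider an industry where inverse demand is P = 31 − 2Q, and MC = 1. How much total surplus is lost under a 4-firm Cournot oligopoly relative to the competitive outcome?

Under competition P = MC = 1, so Q = (31 − 1)/2 = 15.
In a 4-firm Cournot equilibrium, symmetry and the first-order condition give q = (31 − 1)/(10) = 3. So Q = 12 and P = 7.
DWL is the triangle between Q = 12 and Q = 15: ½·(15 − 12)·(7 − 1) = 9.

DWL = 9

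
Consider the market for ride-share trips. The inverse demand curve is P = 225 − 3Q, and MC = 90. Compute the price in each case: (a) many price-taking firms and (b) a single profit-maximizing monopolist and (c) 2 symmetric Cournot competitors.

Competition: P = 90; Monopoly: P = 157.5; Cournot: P = 135

Perfect competition: P = MC = 90, so 225 − 3Q = 90 and Q = 45.
Monopoly sets MR = MC: 225 − 6Q = 90 ⇒ Q = 22.5, P = 225 − 3·22.5 = 157.5.
Cournot with 2 identical firms: the symmetric best-response condition is 225 − 9q = 90. Each firm produces q = 15, total output Q = 30, price P = 135.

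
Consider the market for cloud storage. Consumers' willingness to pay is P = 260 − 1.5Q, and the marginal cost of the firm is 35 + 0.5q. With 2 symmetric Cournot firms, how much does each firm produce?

q_i = 45

With 2 symmetric Cournot firms, each firm's FOC gives 260 − 4.5q = 35 + 0.5q, so q = 45, Q = 2·45 = 90, and P = 125.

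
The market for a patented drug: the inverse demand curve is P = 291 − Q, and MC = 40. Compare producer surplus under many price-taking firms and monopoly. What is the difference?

Producer surplus rises by 15750.25

Competitive firms price at marginal cost: P = 40, giving Q = 251.
PS = (40 − 40)·251 = 0.
The monopolist equates marginal revenue to marginal cost: 291 − 2Q = 40, so Q = 125.5. From demand, P = 165.5.
PS = (165.5 − 40)·125.5 = 15750.25.
Change in producer surplus: 15750.25 − 0 = 15750.25.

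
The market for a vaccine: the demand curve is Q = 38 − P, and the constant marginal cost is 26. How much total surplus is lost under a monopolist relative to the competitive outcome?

DWL = 18

Inverting demand: P = 38 − Q.
Competitive firms price at marginal cost: P = 26, giving Q = 12.
A monopolist chooses Q where MR = MC. MR = 38 − 2Q; setting this equal to 26 gives Q = 6 and P = 32.
DWL is the triangle between Q = 6 and Q = 12: ½·(12 − 6)·(32 − 26) = 18.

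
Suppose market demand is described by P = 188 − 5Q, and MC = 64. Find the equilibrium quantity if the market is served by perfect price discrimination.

With perfect price discrimination, output is the efficient level Q = 24.8 (where demand meets MC), but every buyer pays their willingness to pay: CS = 0 and PS = total surplus.

Q = 24.8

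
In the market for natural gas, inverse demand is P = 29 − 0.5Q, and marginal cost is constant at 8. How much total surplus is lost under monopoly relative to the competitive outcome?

Competitive firms price at marginal cost: P = 8, giving Q = 42.
Monopoly sets MR = MC: 29 − Q = 8 ⇒ Q = 21, P = 29 − 0.5·21 = 18.5.
DWL is the triangle between Q = 21 and Q = 42: ½·(42 − 21)·(18.5 − 8) = 110.25.

DWL = 110.25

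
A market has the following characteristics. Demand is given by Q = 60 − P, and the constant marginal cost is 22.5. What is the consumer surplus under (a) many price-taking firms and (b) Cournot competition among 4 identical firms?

Inverting demand: P = 60 − Q.
Competitive firms price at marginal cost: P = 22.5, giving Q = 37.5.
CS = ½·(60 − 22.5)·37.5 = 703.125.
In a 4-firm Cournot equilibrium, symmetry and the first-order condition give q = (60 − 22.5)/(5) = 7.5. So Q = 30 and P = 30.
CS = ½·(60 − 30)·30 = 450.

Competition: CS = 703.125; Cournot: CS = 450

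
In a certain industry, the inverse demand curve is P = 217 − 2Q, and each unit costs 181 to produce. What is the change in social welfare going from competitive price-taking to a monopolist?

Perfect competition: P = MC = 181, so 217 − 2Q = 181 and Q = 18.
CS = ½·(217 − 181)·18 = 324; PS = (181 − 181)·18 = 0; TS = 324.
Monopoly sets MR = MC: 217 − 4Q = 181 ⇒ Q = 9, P = 217 − 2·9 = 199.
CS = ½·(217 − 199)·9 = 81; PS = (199 − 181)·9 = 162; TS = 243.
Change in social welfare: 243 − 324 = −81.

TS falls by 81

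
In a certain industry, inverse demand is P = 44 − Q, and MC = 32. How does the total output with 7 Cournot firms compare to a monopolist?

With 7 symmetric Cournot firms, each firm's FOC gives 44 − 8q = 32, so q = 1.5, Q = 7·1.5 = 10.5, and P = 33.5.
The monopolist equates marginal revenue to marginal cost: 44 − 2Q = 32, so Q = 6. From demand, P = 38.

Cournot: Q = 10.5; Monopoly: Q = 6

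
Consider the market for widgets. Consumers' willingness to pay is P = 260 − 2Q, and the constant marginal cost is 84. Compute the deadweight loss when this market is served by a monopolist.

DWL = 1936

Competitive firms price at marginal cost: P = 84, giving Q = 88.
Monopoly sets MR = MC: 260 − 4Q = 84 ⇒ Q = 44, P = 260 − 2·44 = 172.
DWL is the triangle between Q = 44 and Q = 88: ½·(88 − 44)·(172 − 84) = 1936.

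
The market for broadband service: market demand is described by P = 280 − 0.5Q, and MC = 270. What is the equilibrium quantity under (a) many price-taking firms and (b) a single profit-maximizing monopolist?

Competition: Q = 20; Monopoly: Q = 10

Perfect competition: P = MC = 270, so 280 − 0.5Q = 270 and Q = 20.
A monopolist chooses Q where MR = MC. MR = 280 − Q; setting this equal to 270 gives Q = 10 and P = 275.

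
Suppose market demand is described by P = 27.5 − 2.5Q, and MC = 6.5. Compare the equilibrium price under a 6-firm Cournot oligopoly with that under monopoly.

Cournot: P = 9.5; Monopoly: P = 17

In a 6-firm Cournot equilibrium, symmetry and the first-order condition give q = (27.5 − 6.5)/(17.5) = 1.2. So Q = 7.2 and P = 9.5.
Monopoly sets MR = MC: 27.5 − 5Q = 6.5 ⇒ Q = 4.2, P = 27.5 − 2.5·4.2 = 17.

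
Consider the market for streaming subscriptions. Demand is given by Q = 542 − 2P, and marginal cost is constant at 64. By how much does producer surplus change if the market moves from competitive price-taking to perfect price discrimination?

PS rises by 42849

Inverting demand: P = 271 − 0.5Q.
Competitive firms price at marginal cost: P = 64, giving Q = 414.
PS = (64 − 64)·414 = 0.
A perfectly discriminating monopolist sells every unit with P(Q) ≥ MC(Q), so output equals the competitive quantity Q = 414. Each buyer pays their reservation price, so CS = 0 and the firm captures all surplus.
PS = ½·(271 − 64)·414 = 42849.
Change in producer surplus: 42849 − 0 = 42849.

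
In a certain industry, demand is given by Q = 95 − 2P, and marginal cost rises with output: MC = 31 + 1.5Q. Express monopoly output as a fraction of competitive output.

Q_m/Q_c = 0.8

Inverting demand: P = 47.5 − 0.5Q.
A monopolist chooses Q where MR = MC. MR = 47.5 − Q; setting this equal to 31 + 1.5Q gives Q = 6.6 and P = 44.2.
Competitive equilibrium sets price equal to marginal cost: 47.5 − 0.5Q = 31 + 1.5Q, so Q = 8.25 and P = 43.375.
Ratio Q_m/Q_c = 6.6/8.25 = 0.8.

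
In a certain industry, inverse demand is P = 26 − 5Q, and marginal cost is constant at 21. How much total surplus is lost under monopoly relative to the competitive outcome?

DWL = 0.625

Competitive firms price at marginal cost: P = 21, giving Q = 1.
A monopolist chooses Q where MR = MC. MR = 26 − 10Q; setting this equal to 21 gives Q = 0.5 and P = 23.5.
DWL is the triangle between Q = 0.5 and Q = 1: ½·(1 − 0.5)·(23.5 − 21) = 0.625.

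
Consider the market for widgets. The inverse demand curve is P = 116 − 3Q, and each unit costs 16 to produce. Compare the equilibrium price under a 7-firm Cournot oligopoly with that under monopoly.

Cournot: P = 28.5; Monopoly: P = 66

Cournot with 7 identical firms: the symmetric best-response condition is 116 − 24q = 16. Each firm produces q = 25/6, total output Q = 175/6, price P = 28.5.
The monopolist equates marginal revenue to marginal cost: 116 − 6Q = 16, so Q = 50/3. From demand, P = 66.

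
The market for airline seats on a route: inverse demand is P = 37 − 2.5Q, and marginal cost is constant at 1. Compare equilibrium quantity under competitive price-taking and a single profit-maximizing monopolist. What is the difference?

Q falls by 7.2

Perfect competition: P = MC = 1, so 37 − 2.5Q = 1 and Q = 14.4.
The monopolist equates marginal revenue to marginal cost: 37 − 5Q = 1, so Q = 7.2. From demand, P = 19.
Change in equilibrium quantity: 7.2 − 14.4 = −7.2.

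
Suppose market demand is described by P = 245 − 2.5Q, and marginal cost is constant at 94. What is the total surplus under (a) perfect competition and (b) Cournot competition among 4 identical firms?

Competition: TS = 4560.2; Cournot: TS = 4377.792

Perfect competition: P = MC = 94, so 245 − 2.5Q = 94 and Q = 60.4.
CS = ½·(245 − 94)·60.4 = 4560.2; PS = (94 − 94)·60.4 = 0; TS = 4560.2.
In a 4-firm Cournot equilibrium, symmetry and the first-order condition give q = (245 − 94)/(12.5) = 12.08. So Q = 48.32 and P = 124.2.
CS = ½·(245 − 124.2)·48.32 = 2918.528; PS = (124.2 − 94)·48.32 = 1459.264; TS = 4377.792.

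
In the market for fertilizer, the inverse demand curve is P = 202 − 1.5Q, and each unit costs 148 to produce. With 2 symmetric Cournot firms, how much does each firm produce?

In a 2-firm Cournot equilibrium, symmetry and the first-order condition give q = (202 − 148)/(4.5) = 12. So Q = 24 and P = 166.

q_i = 12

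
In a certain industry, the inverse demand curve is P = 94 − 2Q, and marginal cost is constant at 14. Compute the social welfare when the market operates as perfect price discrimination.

With perfect price discrimination, output is the efficient level Q = 40 (where demand meets MC), but every buyer pays their willingness to pay: CS = 0 and PS = total surplus.
TS = 1600 (equal to competitive TS).

TS = 1600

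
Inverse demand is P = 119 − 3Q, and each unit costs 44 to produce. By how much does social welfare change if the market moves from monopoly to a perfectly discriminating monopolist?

The monopolist equates marginal revenue to marginal cost: 119 − 6Q = 44, so Q = 12.5. From demand, P = 81.5.
CS = ½·(119 − 81.5)·12.5 = 234.375; PS = (81.5 − 44)·12.5 = 468.75; TS = 703.125.
A perfectly discriminating monopolist sells every unit with P(Q) ≥ MC(Q), so output equals the competitive quantity Q = 25. Each buyer pays their reservation price, so CS = 0 and the firm captures all surplus.
TS = 937.5 (equal to competitive TS).
Change in social welfare: 937.5 − 703.125 = 234.375.

Social welfare rises by 234.375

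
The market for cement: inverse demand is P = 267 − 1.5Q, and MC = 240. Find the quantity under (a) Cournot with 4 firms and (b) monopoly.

Cournot: Q = 14.4; Monopoly: Q = 9

In a 4-firm Cournot equilibrium, symmetry and the first-order condition give q = (267 − 240)/(7.5) = 3.6. So Q = 14.4 and P = 245.4.
Monopoly sets MR = MC: 267 − 3Q = 240 ⇒ Q = 9, P = 267 − 1.5·9 = 253.5.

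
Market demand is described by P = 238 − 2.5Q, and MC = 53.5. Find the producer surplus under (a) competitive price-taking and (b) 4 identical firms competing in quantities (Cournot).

Competition: PS = 0; Cournot: PS = 2178.576

Under competition P = MC = 53.5, so Q = (238 − 53.5)/2.5 = 73.8.
PS = (53.5 − 53.5)·73.8 = 0.
Cournot with 4 identical firms: the symmetric best-response condition is 238 − 12.5q = 53.5. Each firm produces q = 14.76, total output Q = 59.04, price P = 90.4.
PS = (90.4 − 53.5)·59.04 = 2178.576.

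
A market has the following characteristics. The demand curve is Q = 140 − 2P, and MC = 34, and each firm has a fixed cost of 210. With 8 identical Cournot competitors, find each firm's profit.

π_i = −178

Inverting demand: P = 70 − 0.5Q.
With 8 symmetric Cournot firms, each firm's FOC gives 70 − 4.5q = 34, so q = 8, Q = 8·8 = 64, and P = 38.
Each firm's profit = (38 − 34)·8 − 210 = −178.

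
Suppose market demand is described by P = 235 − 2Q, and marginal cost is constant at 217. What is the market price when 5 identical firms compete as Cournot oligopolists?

P = 220

With 5 symmetric Cournot firms, each firm's FOC gives 235 − 12q = 217, so q = 1.5, Q = 5·1.5 = 7.5, and P = 220.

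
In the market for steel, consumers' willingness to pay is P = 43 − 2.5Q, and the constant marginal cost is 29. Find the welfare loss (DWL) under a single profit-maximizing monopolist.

Under competition P = MC = 29, so Q = (43 − 29)/2.5 = 5.6.
The monopolist equates marginal revenue to marginal cost: 43 − 5Q = 29, so Q = 2.8. From demand, P = 36.
DWL is the triangle between Q = 2.8 and Q = 5.6: ½·(5.6 − 2.8)·(36 − 29) = 9.8.

DWL = 9.8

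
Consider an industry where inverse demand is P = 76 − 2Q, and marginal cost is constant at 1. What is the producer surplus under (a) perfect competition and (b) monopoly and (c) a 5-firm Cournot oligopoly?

Competition: PS = 0; Monopoly: PS = 703.125; Cournot: PS = 390.625

Under competition P = MC = 1, so Q = (76 − 1)/2 = 37.5.
PS = (1 − 1)·37.5 = 0.
The monopolist equates marginal revenue to marginal cost: 76 − 4Q = 1, so Q = 18.75. From demand, P = 38.5.
PS = (38.5 − 1)·18.75 = 703.125.
Cournot with 5 identical firms: the symmetric best-response condition is 76 − 12q = 1. Each firm produces q = 6.25, total output Q = 31.25, price P = 13.5.
PS = (13.5 − 1)·31.25 = 390.625.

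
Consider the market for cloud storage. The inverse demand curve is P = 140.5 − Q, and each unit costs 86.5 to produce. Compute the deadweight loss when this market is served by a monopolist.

Under competition P = MC = 86.5, so Q = (140.5 − 86.5)/1 = 54.
A monopolist chooses Q where MR = MC. MR = 140.5 − 2Q; setting this equal to 86.5 gives Q = 27 and P = 113.5.
DWL is the triangle between Q = 27 and Q = 54: ½·(54 − 27)·(113.5 − 86.5) = 364.5.

DWL = 364.5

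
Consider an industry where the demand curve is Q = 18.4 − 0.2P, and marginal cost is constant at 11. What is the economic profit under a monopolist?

Inverting demand: P = 92 − 5Q.
A monopolist chooses Q where MR = MC. MR = 92 − 10Q; setting this equal to 11 gives Q = 8.1 and P = 51.5.
Profit = (51.5 − 11)·8.1 = 328.05.

Profit = 328.05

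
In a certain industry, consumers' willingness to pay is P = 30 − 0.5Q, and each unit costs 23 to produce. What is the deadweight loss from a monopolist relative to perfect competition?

Under competition P = MC = 23, so Q = (30 − 23)/0.5 = 14.
The monopolist equates marginal revenue to marginal cost: 30 − Q = 23, so Q = 7. From demand, P = 26.5.
DWL is the triangle between Q = 7 and Q = 14: ½·(14 − 7)·(26.5 − 23) = 12.25.

DWL = 12.25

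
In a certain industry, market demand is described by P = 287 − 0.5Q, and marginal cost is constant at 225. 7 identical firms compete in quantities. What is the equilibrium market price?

P = 232.75

Cournot with 7 identical firms: the symmetric best-response condition is 287 − 4q = 225. Each firm produces q = 15.5, total output Q = 108.5, price P = 232.75.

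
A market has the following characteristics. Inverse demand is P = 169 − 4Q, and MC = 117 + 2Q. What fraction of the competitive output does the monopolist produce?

Q_m/Q_c = 0.6

A monopolist chooses Q where MR = MC. MR = 169 − 8Q; setting this equal to 117 + 2Q gives Q = 5.2 and P = 148.2.
Under competition P = MC: 169 − 4Q = 117 + 2Q ⇒ Q = 26/3, P = 403/3.
Ratio Q_m/Q_c = 5.2/(26/3) = 0.6.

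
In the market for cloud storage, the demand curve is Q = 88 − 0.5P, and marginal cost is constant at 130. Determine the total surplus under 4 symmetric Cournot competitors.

TS = 507.84

Inverting demand: P = 176 − 2Q.
In a 4-firm Cournot equilibrium, symmetry and the first-order condition give q = (176 − 130)/(10) = 4.6. So Q = 18.4 and P = 139.2.
CS = ½·(176 − 139.2)·18.4 = 338.56; PS = (139.2 − 130)·18.4 = 169.28; TS = 507.84.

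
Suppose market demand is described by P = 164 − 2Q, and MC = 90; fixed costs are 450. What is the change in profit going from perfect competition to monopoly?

π rises by 684.5

Competitive firms price at marginal cost: P = 90, giving Q = 37.
Profit = (90 − 90)·37 − 450 = −450.
A monopolist chooses Q where MR = MC. MR = 164 − 4Q; setting this equal to 90 gives Q = 18.5 and P = 127.
Profit = (127 − 90)·18.5 − 450 = 234.5.
Change in profit: 234.5 − −450 = 684.5.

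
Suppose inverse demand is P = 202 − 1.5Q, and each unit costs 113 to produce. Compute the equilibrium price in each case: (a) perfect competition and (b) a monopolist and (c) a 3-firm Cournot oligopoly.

Competition: P = 113; Monopoly: P = 157.5; Cournot: P = 135.25

Perfect competition: P = MC = 113, so 202 − 1.5Q = 113 and Q = 178/3.
The monopolist equates marginal revenue to marginal cost: 202 − 3Q = 113, so Q = 89/3. From demand, P = 157.5.
In a 3-firm Cournot equilibrium, symmetry and the first-order condition give q = (202 − 113)/(6) = 89/6. So Q = 44.5 and P = 135.25.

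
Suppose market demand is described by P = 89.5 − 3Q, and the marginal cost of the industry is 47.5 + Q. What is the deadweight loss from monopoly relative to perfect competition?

DWL = 40.5

Under competition P = MC: 89.5 − 3Q = 47.5 + Q ⇒ Q = 10.5, P = 58.
Monopoly sets MR = MC: 89.5 − 6Q = 47.5 + Q ⇒ Q = 6, P = 89.5 − 3·6 = 71.5.
CS = ½·(89.5 − 58)·10.5 = 165.375; PS = (58·10.5 − 47.5·10.5 − ½·1·10.5²) = 55.125; TS = 220.5.
CS = ½·(89.5 − 71.5)·6 = 54; PS = (71.5·6 − 47.5·6 − ½·1·6²) = 126; TS = 180.
DWL = 220.5 − 180 = 40.5.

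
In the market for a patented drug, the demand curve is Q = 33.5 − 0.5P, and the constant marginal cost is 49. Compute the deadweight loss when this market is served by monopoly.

Inverting demand: P = 67 − 2Q.
Competitive firms price at marginal cost: P = 49, giving Q = 9.
The monopolist equates marginal revenue to marginal cost: 67 − 4Q = 49, so Q = 4.5. From demand, P = 58.
DWL is the triangle between Q = 4.5 and Q = 9: ½·(9 − 4.5)·(58 − 49) = 20.25.

DWL = 20.25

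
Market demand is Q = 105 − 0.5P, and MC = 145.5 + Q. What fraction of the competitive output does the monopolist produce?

Inverting demand: P = 210 − 2Q.
The monopolist equates marginal revenue to marginal cost: 210 − 4Q = 145.5 + Q, so Q = 12.9. From demand, P = 184.2.
Under competition P = MC: 210 − 2Q = 145.5 + Q ⇒ Q = 21.5, P = 167.
Ratio Q_m/Q_c = 12.9/21.5 = 0.6.

Q_m/Q_c = 0.6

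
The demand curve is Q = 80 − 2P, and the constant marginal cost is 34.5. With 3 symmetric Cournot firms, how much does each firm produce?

q_i = 2.75

Inverting demand: P = 40 − 0.5Q.
In a 3-firm Cournot equilibrium, symmetry and the first-order condition give q = (40 − 34.5)/(2) = 2.75. So Q = 8.25 and P = 35.875.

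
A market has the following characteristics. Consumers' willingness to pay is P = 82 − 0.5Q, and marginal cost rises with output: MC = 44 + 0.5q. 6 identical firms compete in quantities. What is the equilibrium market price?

P = 53.5

In a 6-firm Cournot equilibrium, symmetry and the first-order condition give q = (82 − 44)/(4) = 9.5. So Q = 57 and P = 53.5.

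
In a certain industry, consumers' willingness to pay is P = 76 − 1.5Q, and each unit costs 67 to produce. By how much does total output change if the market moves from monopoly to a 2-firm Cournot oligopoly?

Monopoly sets MR = MC: 76 − 3Q = 67 ⇒ Q = 3, P = 76 − 1.5·3 = 71.5.
In a 2-firm Cournot equilibrium, symmetry and the first-order condition give q = (76 − 67)/(4.5) = 2. So Q = 4 and P = 70.
Change in total output: 4 − 3 = 1.

Q rises by 1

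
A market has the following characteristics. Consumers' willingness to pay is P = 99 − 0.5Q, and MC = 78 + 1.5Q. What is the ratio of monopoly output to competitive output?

The monopolist equates marginal revenue to marginal cost: 99 − Q = 78 + 1.5Q, so Q = 8.4. From demand, P = 94.8.
Under competition P = MC: 99 − 0.5Q = 78 + 1.5Q ⇒ Q = 10.5, P = 93.75.
Ratio Q_m/Q_c = 8.4/10.5 = 0.8.

Q_m/Q_c = 0.8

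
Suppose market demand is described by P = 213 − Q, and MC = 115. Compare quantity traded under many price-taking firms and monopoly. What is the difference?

Q falls by 49

Perfect competition: P = MC = 115, so 213 − Q = 115 and Q = 98.
The monopolist equates marginal revenue to marginal cost: 213 − 2Q = 115, so Q = 49. From demand, P = 164.
Change in quantity traded: 49 − 98 = −49.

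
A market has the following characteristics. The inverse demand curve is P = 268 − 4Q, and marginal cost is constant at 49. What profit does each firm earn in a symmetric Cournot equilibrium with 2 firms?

π_i = 1332.25

With 2 symmetric Cournot firms, each firm's FOC gives 268 − 12q = 49, so q = 18.25, Q = 2·18.25 = 36.5, and P = 122.
Each firm's profit = (122 − 49)·18.25 = 1332.25.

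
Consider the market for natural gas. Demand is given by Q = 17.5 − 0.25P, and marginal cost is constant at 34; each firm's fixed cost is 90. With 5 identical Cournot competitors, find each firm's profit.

Inverting demand: P = 70 − 4Q.
In a 5-firm Cournot equilibrium, symmetry and the first-order condition give q = (70 − 34)/(24) = 1.5. So Q = 7.5 and P = 40.
Each firm's profit = (40 − 34)·1.5 − 90 = −81.

π_i = −81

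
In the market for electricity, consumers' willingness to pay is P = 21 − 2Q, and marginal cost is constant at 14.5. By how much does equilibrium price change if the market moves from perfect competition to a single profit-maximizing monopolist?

Under competition P = MC = 14.5, so Q = (21 − 14.5)/2 = 3.25.
A monopolist chooses Q where MR = MC. MR = 21 − 4Q; setting this equal to 14.5 gives Q = 1.625 and P = 17.75.
Change in equilibrium price: 17.75 − 14.5 = 3.25.

P rises by 3.25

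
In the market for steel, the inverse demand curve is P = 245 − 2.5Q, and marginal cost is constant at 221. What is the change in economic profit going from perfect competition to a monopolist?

Under competition P = MC = 221, so Q = (245 − 221)/2.5 = 9.6.
Profit = (221 − 221)·9.6 = 0.
Monopoly sets MR = MC: 245 − 5Q = 221 ⇒ Q = 4.8, P = 245 − 2.5·4.8 = 233.
Profit = (233 − 221)·4.8 = 57.6.
Change in economic profit: 57.6 − 0 = 57.6.

Economic profit rises by 57.6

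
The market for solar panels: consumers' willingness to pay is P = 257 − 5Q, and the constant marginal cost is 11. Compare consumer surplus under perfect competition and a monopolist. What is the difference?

CS falls by 4538.7

Perfect competition: P = MC = 11, so 257 − 5Q = 11 and Q = 49.2.
CS = ½·(257 − 11)·49.2 = 6051.6.
A monopolist chooses Q where MR = MC. MR = 257 − 10Q; setting this equal to 11 gives Q = 24.6 and P = 134.
CS = ½·(257 − 134)·24.6 = 1512.9.
Change in consumer surplus: 1512.9 − 6051.6 = −4538.7.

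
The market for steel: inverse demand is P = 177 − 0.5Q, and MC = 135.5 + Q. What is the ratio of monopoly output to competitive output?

The monopolist equates marginal revenue to marginal cost: 177 − Q = 135.5 + Q, so Q = 20.75. From demand, P = 166.625.
Competitive equilibrium sets price equal to marginal cost: 177 − 0.5Q = 135.5 + Q, so Q = 83/3 and P = 979/6.
Ratio Q_m/Q_c = 20.75/(83/3) = 0.75.

Q_m/Q_c = 0.75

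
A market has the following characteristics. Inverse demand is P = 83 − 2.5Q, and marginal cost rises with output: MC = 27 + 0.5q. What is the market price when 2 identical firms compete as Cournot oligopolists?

In a 2-firm Cournot equilibrium, symmetry and the first-order condition give q = (83 − 27)/(8) = 7. So Q = 14 and P = 48.

P = 48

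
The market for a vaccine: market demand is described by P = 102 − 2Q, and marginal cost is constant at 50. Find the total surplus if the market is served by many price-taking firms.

TS = 676

Competitive firms price at marginal cost: P = 50, giving Q = 26.
CS = ½·(102 − 50)·26 = 676; PS = (50 − 50)·26 = 0; TS = 676.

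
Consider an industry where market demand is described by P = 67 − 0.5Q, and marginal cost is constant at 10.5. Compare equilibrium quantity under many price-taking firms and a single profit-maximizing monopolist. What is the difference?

Perfect competition: P = MC = 10.5, so 67 − 0.5Q = 10.5 and Q = 113.
The monopolist equates marginal revenue to marginal cost: 67 − Q = 10.5, so Q = 56.5. From demand, P = 38.75.
Change in equilibrium quantity: 56.5 − 113 = −56.5.

Equilibrium quantity falls by 56.5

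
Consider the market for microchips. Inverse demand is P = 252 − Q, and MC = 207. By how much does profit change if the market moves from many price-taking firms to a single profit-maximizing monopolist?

Profit rises by 506.25

Perfect competition: P = MC = 207, so 252 − Q = 207 and Q = 45.
Profit = (207 − 207)·45 = 0.
Monopoly sets MR = MC: 252 − 2Q = 207 ⇒ Q = 22.5, P = 252 − 22.5 = 229.5.
Profit = (229.5 − 207)·22.5 = 506.25.
Change in profit: 506.25 − 0 = 506.25.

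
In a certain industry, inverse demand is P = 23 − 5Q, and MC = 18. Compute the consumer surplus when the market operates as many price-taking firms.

Competitive firms price at marginal cost: P = 18, giving Q = 1.
CS = ½·(23 − 18)·1 = 2.5.

CS = 2.5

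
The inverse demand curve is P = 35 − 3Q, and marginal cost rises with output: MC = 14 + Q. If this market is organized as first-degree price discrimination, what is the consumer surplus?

CS = 0

Under first-degree price discrimination the firm charges each unit its demand price and produces up to where P = MC, i.e. Q = 5.25. Consumer surplus is zero; producer surplus equals total surplus.
CS = 0.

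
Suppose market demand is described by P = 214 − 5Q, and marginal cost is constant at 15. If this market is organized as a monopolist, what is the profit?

The monopolist equates marginal revenue to marginal cost: 214 − 10Q = 15, so Q = 19.9. From demand, P = 114.5.
Profit = (114.5 − 15)·19.9 = 1980.05.

Profit = 1980.05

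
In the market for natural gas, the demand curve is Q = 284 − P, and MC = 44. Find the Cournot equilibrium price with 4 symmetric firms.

Inverting demand: P = 284 − Q.
In a 4-firm Cournot equilibrium, symmetry and the first-order condition give q = (284 − 44)/(5) = 48. So Q = 192 and P = 92.

P = 92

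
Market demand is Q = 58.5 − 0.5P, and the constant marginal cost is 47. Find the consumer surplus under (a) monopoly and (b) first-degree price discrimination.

Inverting demand: P = 117 − 2Q.
Monopoly sets MR = MC: 117 − 4Q = 47 ⇒ Q = 17.5, P = 117 − 2·17.5 = 82.
CS = ½·(117 − 82)·17.5 = 306.25.
With perfect price discrimination, output is the efficient level Q = 35 (where demand meets MC), but every buyer pays their willingness to pay: CS = 0 and PS = total surplus.
CS = 0.

Monopoly: CS = 306.25; Perfect PD: CS = 0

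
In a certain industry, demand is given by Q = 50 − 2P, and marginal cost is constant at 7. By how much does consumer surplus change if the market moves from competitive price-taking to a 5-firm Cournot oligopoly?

CS falls by 99

Inverting demand: P = 25 − 0.5Q.
Perfect competition: P = MC = 7, so 25 − 0.5Q = 7 and Q = 36.
CS = ½·(25 − 7)·36 = 324.
Cournot with 5 identical firms: the symmetric best-response condition is 25 − 3q = 7. Each firm produces q = 6, total output Q = 30, price P = 10.
CS = ½·(25 − 10)·30 = 225.
Change in consumer surplus: 225 − 324 = −99.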